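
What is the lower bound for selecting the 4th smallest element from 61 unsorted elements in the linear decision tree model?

Selecting the 4th smallest of 61 elements requires Omega(n) comparisons. Every element must be compared at least once. The BFPRT algorithm achieves O(n), making this tight.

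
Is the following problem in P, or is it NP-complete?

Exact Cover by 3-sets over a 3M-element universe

This problem is NP-complete: one of Karp's 21 NP-complete problems.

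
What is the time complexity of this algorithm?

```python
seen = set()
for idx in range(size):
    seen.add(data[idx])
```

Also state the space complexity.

Time complexity: O(n).
Space complexity: O(n).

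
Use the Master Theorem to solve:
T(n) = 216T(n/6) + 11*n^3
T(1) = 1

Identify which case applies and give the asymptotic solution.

a=216, b=6, f(n)=11*n^3.
log_6(216) = 3, so n^(log_b(a)) = n^3.
f(n) = Theta(n^3), so Case 2 applies.
T(n) = Theta(n^3 log n).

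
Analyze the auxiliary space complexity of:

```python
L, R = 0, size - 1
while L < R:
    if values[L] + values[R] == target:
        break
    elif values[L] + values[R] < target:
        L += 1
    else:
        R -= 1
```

Space complexity: O(1).
Only a constant amount of auxiliary storage is used; nothing grows with n.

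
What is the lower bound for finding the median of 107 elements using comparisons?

To find the median of 107 elements, every element must be compared at least once, so the lower bound is Omega(n). The BFPRT algorithm achieves O(n), making this tight.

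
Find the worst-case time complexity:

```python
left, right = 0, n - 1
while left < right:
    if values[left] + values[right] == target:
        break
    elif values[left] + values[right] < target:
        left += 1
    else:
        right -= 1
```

Time complexity: O(n).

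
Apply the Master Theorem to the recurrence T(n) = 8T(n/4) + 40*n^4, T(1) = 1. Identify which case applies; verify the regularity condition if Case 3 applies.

a=8, b=4, f(n)=40*n^4.
log_4(8) = 1.5 < 4.
f(n) = Omega(n^(1.5+epsilon)) for some epsilon > 0, so Case 3 is the candidate.
Regularity: a*f(n/b) = 8*40*(n/4)^4 = (8/256)*40*n^4 <= c*f(n) with c = 8/256 < 1. Satisfied.
Case 3: T(n) = Theta(n^4).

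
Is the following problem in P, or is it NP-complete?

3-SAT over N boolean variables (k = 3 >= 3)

This problem is NP-complete: 3-SAT is NP-complete (Cook-Levin); k-SAT for k>=3 reduces from 3-SAT.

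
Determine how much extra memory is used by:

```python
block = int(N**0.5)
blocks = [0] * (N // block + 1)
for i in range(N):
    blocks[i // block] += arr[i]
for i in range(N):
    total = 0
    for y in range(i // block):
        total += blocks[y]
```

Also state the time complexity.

Space complexity: O(sqrt(n)).
Storage scales with sqrt(n).
Time complexity: O(n * sqrt(n)).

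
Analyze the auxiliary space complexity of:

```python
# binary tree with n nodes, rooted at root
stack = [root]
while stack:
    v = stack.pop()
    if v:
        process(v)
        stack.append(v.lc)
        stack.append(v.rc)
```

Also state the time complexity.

Space complexity: O(n).
Auxiliary storage grows linearly with the input size n in the worst case.
Time complexity: O(n).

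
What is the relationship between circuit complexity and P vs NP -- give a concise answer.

A language is in P iff it has polynomial-size uniform circuit families. P/poly contains all languages decidable by polynomial-size circuits (even non-uniform). If NP is not in P/poly, then P != NP. Proving super-polynomial circuit lower bounds for an NP problem would separate P from NP.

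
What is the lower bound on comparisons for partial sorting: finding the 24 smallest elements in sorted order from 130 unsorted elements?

Finding 24 smallest of 130 in sorted order: Omega(130) to identify the 24 smallest, plus Omega(24 log 24) to sort them. Total: Omega(n + k log k).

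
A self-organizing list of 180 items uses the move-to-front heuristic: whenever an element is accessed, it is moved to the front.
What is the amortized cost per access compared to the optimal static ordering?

With potential Phi = number of inversions between the MTF list and the optimal static list (at most C(180,2)), each access has amortized cost at most 2 * (cost under optimal static ordering). This is the move-to-front 2-competitiveness result.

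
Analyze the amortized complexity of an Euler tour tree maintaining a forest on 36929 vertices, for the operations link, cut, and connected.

An Euler tour tree stores each tree's Euler tour as a balanced BST keyed by tour position. On 36929 vertices: link concatenates two tours via O(1) splits/joins of size <= 2*36929 (O(log n)); cut splits the tour at the two occurrences of the edge (O(log n)); connected compares BST roots (O(log n) to find the root). All O(log n) amortized.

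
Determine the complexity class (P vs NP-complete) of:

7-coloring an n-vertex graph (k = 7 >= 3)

This problem is NP-complete: graph k-coloring for k>=3 is NP-complete by reduction from 3-SAT.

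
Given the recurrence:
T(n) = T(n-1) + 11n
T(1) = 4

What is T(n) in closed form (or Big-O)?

Unrolling: T(n) = 4 + 11*(2 + 3 + ... + n) = 4 + 11*(n(n+1)/2 - 1) = O(n^2).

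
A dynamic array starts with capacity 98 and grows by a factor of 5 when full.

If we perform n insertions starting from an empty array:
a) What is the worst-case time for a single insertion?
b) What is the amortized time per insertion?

(a) Worst-case single insertion: O(n) -- when the array is full at capacity c, the resize copies all c elements, and c can be Theta(n).
(b) Resizes happen at sizes 98, 490, 2450, ... Total copy cost for n insertions: 98 + 490 + ... = O(n) (geometric series with ratio 1/5). Amortized cost per insertion: O(n)/n = O(1).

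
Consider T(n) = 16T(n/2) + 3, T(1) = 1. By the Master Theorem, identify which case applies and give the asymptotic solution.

a=16, b=2, f(n)=3.
log_2(16) = 4 > 0.
Since f(n) = O(n^0) is polynomially smaller than n^4, Case 1 applies.
T(n) = Theta(n^4).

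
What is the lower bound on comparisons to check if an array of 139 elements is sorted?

To verify 139 elements are sorted, we must compare each consecutive pair. Skipping any pair allows an adversary to swap them. Therefore 138 comparisons are necessary and sufficient.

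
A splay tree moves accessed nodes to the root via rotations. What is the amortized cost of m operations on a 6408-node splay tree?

Using a potential function Phi = sum of log(size of subtree) for each node, each splay operation has amortized cost O(log n) where n = 6408. Bad individual operations (O(n)) are offset by decreased potential.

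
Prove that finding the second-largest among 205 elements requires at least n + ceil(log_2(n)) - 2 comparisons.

Lower bound (adversary): identifying the maximum requires 205-1 comparisons (each eliminates one candidate). Assign weight 1 to each element; on each comparison the adversary lets the heavier side win and gives it the loser's weight. The max ends with weight 205, but each comparison it wins at most doubles its weight, so the max must win >= ceil(log_2(205)) = 8 comparisons. The second-largest is one of those 8 direct losers to the max, and identifying which one is largest needs >= 8-1 further comparisons. Total >= 205-1 + 8-1 = 211.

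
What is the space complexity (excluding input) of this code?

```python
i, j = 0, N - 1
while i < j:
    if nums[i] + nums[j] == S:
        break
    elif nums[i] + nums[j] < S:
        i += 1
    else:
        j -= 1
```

Space complexity: O(1).
Only a constant amount of auxiliary storage is used; nothing grows with n.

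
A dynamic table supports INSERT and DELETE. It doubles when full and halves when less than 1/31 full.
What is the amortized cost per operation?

Using potential function Phi = |2*num_items - table_size| when load > 1/2, and Phi = table_size/2 - num_items otherwise. The gap of 1/31 vs 1/2 for shrinking prevents thrashing. Both insert and delete have O(1) amortized cost.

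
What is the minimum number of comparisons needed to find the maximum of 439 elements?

Finding the maximum requires 438 comparisons. Each comparison eliminates exactly one candidate. With 439 candidates, we need 438 eliminations.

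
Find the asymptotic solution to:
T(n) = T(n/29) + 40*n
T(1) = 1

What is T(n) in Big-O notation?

Geometric series: 40*n*(1 + 1/29 + 1/29^2 + ...) = O(n). T(n) = O(n).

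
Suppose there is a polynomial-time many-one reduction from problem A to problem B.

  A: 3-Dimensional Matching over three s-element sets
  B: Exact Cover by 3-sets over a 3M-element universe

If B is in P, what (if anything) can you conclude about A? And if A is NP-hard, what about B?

A poly-time reduction A <=_p B means any A-instance can be transformed to a B-instance in poly time.
If B is in P: compose the reduction with B's poly-time algorithm to solve A in poly time, so A is in P.
If A is NP-hard: every NP problem reduces to A, which reduces to B; composing reductions, every NP problem reduces to B, so B is NP-hard.
(Here in fact A is NP-complete and B is NP-complete.)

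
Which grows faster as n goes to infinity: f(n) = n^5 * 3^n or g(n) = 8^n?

g(n) = 8^n grows faster: 8^n / (n^5 3^n) = (8/3)^n / n^5 -> infinity since 8/3 > 1.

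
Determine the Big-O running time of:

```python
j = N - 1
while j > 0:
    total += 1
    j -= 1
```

Time complexity: O(n).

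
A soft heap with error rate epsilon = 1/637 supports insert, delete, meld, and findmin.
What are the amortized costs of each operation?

Soft heaps (Chazelle) allow up to an epsilon = 1/637 fraction of elements to have corrupted (raised) keys. Insert is O(log(1/epsilon)) = O(log 637) amortized -- the structure maintains heap-ordered binary trees of rank bounded by O(log(1/epsilon)). Meld concatenates root lists: O(1) amortized. Delete and findmin are O(1) amortized.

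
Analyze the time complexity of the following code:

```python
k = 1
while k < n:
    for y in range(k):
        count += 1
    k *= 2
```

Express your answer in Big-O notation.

Time complexity: O(n).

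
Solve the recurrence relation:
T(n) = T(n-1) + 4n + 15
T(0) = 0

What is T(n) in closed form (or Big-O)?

Dominant term in sum is 4*sum(i, i=1..n) = 4*n*(n+1)/2 = O(n^2).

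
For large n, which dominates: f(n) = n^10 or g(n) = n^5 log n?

f(n) = n^10 grows faster: n^10 / (n^5 log n) = n^5/log n -> infinity.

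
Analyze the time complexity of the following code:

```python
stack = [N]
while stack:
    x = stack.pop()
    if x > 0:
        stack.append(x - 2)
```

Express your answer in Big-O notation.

Time complexity: O(n).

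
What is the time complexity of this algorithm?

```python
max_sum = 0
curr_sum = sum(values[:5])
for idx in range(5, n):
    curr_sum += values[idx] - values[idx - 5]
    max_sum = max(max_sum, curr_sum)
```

Time complexity: O(n).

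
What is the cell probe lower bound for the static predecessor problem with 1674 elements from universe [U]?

The Patrascu-Thorup lower bound shows any data structure on n = 1674 elements using O(n * polylog(n)) space requires Omega(log log U) query time. van Emde Boas trees achieve O(log log U) with O(U) space.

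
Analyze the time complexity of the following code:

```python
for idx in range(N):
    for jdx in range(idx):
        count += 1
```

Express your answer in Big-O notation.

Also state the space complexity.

Time complexity: O(n^2).
Space complexity: O(1).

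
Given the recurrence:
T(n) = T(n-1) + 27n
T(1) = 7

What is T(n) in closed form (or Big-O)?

Unrolling: T(n) = 7 + 27*(2 + 3 + ... + n) = 7 + 27*(n(n+1)/2 - 1) = O(n^2).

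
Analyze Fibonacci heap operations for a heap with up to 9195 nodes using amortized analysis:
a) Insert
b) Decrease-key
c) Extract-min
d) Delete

Fibonacci heaps use lazy consolidation. Potential function Phi = t + 2m (t = number of trees, m = marked nodes).
- Insert: O(1) actual, Delta Phi = +1 (one new tree) => O(1) amortized.
- Decrease-key: with c cascading cuts, actual cost is O(c); Delta Phi <= c - 2(c-1) + 2 = 4 - c (c new trees; >= c-1 marks cleared; <= 1 new mark). Amortized O(c) + (4 - c) = O(1).
- Extract-min: O(D(n) + t) actual; consolidation drops t to <= D(n)+1, so Delta Phi pays for the t term. D(n) = O(log n) for n = 9195 => O(log n) amortized.
- Delete: decrease-key to -inf then extract-min = O(log n).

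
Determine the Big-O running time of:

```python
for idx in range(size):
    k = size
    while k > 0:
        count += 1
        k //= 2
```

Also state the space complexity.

Time complexity: O(n log n).
Space complexity: O(1).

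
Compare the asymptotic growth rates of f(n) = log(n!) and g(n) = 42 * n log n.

f(n) = log(n!) and g(n) = 42 * n log n are Theta of each other: Stirling: log(n!) = n log n - n + O(log n) = Theta(n log n); the constant 42 doesn't change the Theta class.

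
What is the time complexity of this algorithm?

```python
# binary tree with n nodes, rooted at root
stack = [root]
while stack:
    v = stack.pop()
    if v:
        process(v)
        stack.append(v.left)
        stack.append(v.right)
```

Time complexity: O(n).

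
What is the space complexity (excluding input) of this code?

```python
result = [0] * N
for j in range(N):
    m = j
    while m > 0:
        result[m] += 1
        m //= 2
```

Space complexity: O(n).
Auxiliary storage grows linearly with the input size n in the worst case.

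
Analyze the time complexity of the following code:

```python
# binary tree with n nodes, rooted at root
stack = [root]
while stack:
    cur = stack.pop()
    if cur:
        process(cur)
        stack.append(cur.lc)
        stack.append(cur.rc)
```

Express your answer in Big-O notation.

Time complexity: O(n).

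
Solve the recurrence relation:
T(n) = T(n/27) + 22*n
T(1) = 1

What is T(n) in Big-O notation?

Geometric series: 22*n*(1 + 1/27 + 1/27^2 + ...) = O(n). T(n) = O(n).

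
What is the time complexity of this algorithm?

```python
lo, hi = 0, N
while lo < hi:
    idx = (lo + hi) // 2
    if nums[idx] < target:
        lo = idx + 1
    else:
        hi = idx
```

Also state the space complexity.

Time complexity: O(log n).
Space complexity: O(1).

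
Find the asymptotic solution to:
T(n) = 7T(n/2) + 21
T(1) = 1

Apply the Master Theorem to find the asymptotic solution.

a=7, b=2, f(n)=21. log_2(7) = 2.807. Case 1 of Master Theorem: T(n) = O(n^2.807).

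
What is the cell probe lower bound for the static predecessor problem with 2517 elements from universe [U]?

The Patrascu-Thorup lower bound shows any data structure on n = 2517 elements using O(n * polylog(n)) space requires Omega(log log U) query time. van Emde Boas trees achieve O(log log U) with O(U) space.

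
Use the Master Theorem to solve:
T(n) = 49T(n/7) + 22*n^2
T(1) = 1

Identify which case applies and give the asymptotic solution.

a=49, b=7, f(n)=22*n^2.
log_7(49) = 2, so n^(log_b(a)) = n^2.
f(n) = Theta(n^2), so Case 2 applies.
T(n) = Theta(n^2 log n).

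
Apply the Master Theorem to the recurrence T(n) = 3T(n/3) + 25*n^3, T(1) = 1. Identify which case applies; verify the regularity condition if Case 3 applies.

a=3, b=3, f(n)=25*n^3.
log_3(3) = 1 < 3.
f(n) = Omega(n^(1+epsilon)) for some epsilon > 0, so Case 3 is the candidate.
Regularity: a*f(n/b) = 3*25*(n/3)^3 = (3/27)*25*n^3 <= c*f(n) with c = 3/27 < 1. Satisfied.
Case 3: T(n) = Theta(n^3).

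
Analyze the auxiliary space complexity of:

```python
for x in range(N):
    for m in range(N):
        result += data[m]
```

Space complexity: O(1).
Only a constant amount of auxiliary storage is used; nothing grows with n.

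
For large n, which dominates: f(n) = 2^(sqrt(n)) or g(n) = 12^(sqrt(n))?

g(n) = 12^(sqrt(n)) grows faster: ratio is (12/2)^(sqrt(n)) -> infinity since 12/2 > 1.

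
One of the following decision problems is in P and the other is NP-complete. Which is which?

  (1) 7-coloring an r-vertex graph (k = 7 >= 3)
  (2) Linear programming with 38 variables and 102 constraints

(1) is NP-complete: graph k-coloring for k>=3 is NP-complete by reduction from 3-SAT.
(2) is P: the ellipsoid and interior-point methods run in polynomial time.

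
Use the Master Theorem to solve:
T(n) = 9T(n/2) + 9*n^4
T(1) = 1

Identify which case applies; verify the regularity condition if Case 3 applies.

a=9, b=2, f(n)=9*n^4.
log_2(9) = 3.17 < 4.
f(n) = Omega(n^(3.17+epsilon)) for some epsilon > 0, so Case 3 is the candidate.
Regularity: a*f(n/b) = 9*9*(n/2)^4 = (9/16)*9*n^4 <= c*f(n) with c = 9/16 < 1. Satisfied.
Case 3: T(n) = Theta(n^4).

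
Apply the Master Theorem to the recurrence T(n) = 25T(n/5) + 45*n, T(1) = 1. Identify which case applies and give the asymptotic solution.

a=25, b=5, f(n)=45*n.
log_5(25) = 2 > 1.
Since f(n) = O(n^1) is polynomially smaller than n^2, Case 1 applies.
T(n) = Theta(n^2).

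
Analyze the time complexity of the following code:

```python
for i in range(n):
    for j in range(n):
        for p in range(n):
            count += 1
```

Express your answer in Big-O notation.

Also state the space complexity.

Time complexity: O(n^3).
Space complexity: O(1).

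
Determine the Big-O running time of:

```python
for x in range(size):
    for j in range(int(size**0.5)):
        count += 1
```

Time complexity: O(n * sqrt(n)).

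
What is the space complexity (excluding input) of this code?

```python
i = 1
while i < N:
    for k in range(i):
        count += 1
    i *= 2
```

Space complexity: O(1).
Only a constant amount of auxiliary storage is used; nothing grows with n.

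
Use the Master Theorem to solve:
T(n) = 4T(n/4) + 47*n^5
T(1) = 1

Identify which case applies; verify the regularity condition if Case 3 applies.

a=4, b=4, f(n)=47*n^5.
log_4(4) = 1 < 5.
f(n) = Omega(n^(1+epsilon)) for some epsilon > 0, so Case 3 is the candidate.
Regularity: a*f(n/b) = 4*47*(n/4)^5 = (4/1024)*47*n^5 <= c*f(n) with c = 4/1024 < 1. Satisfied.
Case 3: T(n) = Theta(n^5).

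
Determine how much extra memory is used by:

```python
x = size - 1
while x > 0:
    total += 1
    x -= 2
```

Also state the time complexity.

Space complexity: O(1).
Only a constant amount of auxiliary storage is used; nothing grows with n.
Time complexity: O(n).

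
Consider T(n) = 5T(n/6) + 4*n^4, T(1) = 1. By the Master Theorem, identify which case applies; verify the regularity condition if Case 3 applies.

a=5, b=6, f(n)=4*n^4.
log_6(5) = 0.8982 < 4.
f(n) = Omega(n^(0.8982+epsilon)) for some epsilon > 0, so Case 3 is the candidate.
Regularity: a*f(n/b) = 5*4*(n/6)^4 = (5/1296)*4*n^4 <= c*f(n) with c = 5/1296 < 1. Satisfied.
Case 3: T(n) = Theta(n^4).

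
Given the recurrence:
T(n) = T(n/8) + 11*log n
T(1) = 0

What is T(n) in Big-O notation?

Each of the log_8(n) levels adds O(log n). T(n) = O(log^2 n).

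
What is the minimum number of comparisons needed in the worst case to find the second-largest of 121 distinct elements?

Lower bound: finding the max needs 121-1 comparisons. By the adversary weight-doubling argument, the max must personally win >= ceil(log_2(121)) = 7 comparisons; the 2nd-largest is among those 7 losers, needing 7-1 more comparisons. Total >= 121-1 + 7-1 = 126. A balanced knockout tournament achieves this.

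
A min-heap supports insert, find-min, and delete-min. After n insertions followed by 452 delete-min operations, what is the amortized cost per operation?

Insert takes O(log n) worst case. Delete-min takes O(log n). Over a sequence of n inserts and 452 delete-mins, total cost is O((n + 452) log n). Amortized per operation: O(log n).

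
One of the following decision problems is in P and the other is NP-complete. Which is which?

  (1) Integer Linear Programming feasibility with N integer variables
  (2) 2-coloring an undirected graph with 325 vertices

(1) is NP-complete: ILP feasibility is NP-complete (LP relaxation is in P).
(2) is P: 2-coloring is bipartiteness testing via BFS, O(V+E).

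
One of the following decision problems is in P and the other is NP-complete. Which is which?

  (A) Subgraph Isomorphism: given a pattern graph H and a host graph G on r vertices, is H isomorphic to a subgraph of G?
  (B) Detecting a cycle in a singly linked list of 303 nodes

(A) is NP-complete: generalizes Clique and Hamiltonian Path (pattern size is part of the input).
(B) is P: Floyd's tortoise-and-hare runs in O(n) time, O(1) space.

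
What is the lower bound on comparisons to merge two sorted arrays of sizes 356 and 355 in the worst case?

Adversary: with |356 - 355| <= 1 the inputs can be fully interleaved so that every adjacent pair in the merged output comes from different arrays. Then each of the 710 adjacent pairs must be directly compared, or the algorithm cannot determine their relative order. Standard merge meets this bound.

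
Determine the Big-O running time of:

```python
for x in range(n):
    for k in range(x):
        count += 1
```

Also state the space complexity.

Time complexity: O(n^2).
Space complexity: O(1).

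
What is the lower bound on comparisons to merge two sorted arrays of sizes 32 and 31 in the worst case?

Adversary: with |32 - 31| <= 1 the inputs can be fully interleaved so that every adjacent pair in the merged output comes from different arrays. Then each of the 62 adjacent pairs must be directly compared, or the algorithm cannot determine their relative order. Standard merge meets this bound.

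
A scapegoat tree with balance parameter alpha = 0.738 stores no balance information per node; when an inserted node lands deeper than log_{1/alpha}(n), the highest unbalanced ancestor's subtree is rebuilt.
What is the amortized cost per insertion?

Search/insert path is O(log n). A rebuild of a subtree of size s costs O(s), but with alpha = 0.738 at least Omega(s) insertions must have occurred in that subtree since its last rebuild. Charging O(1) of the rebuild to each such insertion gives O(log n) amortized.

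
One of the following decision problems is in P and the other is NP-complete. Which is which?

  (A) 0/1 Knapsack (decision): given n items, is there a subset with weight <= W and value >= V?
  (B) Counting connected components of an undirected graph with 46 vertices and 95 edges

(A) is NP-complete: reduces from Subset Sum.
(B) is P: BFS/DFS visits each vertex and edge once: O(V+E).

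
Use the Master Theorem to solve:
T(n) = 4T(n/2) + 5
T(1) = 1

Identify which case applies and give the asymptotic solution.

a=4, b=2, f(n)=5.
log_2(4) = 2 > 0.
Since f(n) = O(n^0) is polynomially smaller than n^2, Case 1 applies.
T(n) = Theta(n^2).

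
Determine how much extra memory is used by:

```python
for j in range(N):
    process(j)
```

Space complexity: O(1).
Only a constant amount of auxiliary storage is used; nothing grows with n.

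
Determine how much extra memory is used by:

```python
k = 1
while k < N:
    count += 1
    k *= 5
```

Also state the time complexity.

Space complexity: O(1).
Only a constant amount of auxiliary storage is used; nothing grows with n.
Time complexity: O(log n).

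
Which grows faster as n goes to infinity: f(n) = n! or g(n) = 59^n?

f(n) = n! grows faster: n!/59^n -> infinity by Stirling.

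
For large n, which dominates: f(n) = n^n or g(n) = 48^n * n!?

g(n) = 48^n * n! grows faster: by Stirling n! ~ sqrt(2 pi n)(n/e)^n, so 48^n n! / n^n ~ (48/e)^n sqrt(2 pi n) -> infinity since 48/e > 1.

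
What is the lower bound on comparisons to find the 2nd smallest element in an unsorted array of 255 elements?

Finding the 2nd smallest of 255 elements requires Omega(n) comparisons. Every element must participate in at least one comparison; otherwise it could be the 2nd smallest.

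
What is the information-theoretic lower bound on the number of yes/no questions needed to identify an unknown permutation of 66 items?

There are 66! = 544344939077443064003729240247842752644293064388798874532860126869671081148416000000000000000 permutations. Each yes/no question gives at most 1 bit, so at least ceil(log_2(544344939077443064003729240247842752644293064388798874532860126869671081148416000000000000000)) = 309 questions are needed.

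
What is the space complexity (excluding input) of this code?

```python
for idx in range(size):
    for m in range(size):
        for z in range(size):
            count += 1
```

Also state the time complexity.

Space complexity: O(1).
Only a constant amount of auxiliary storage is used; nothing grows with n.
Time complexity: O(n^3).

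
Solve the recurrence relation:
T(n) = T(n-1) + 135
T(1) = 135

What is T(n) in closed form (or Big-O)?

Unrolling: T(n) = T(n-1) + 135 = T(n-2) + 2*135 = ... = T(1) + (n-1)*135 = 135 + (n-1)*135 = 135n.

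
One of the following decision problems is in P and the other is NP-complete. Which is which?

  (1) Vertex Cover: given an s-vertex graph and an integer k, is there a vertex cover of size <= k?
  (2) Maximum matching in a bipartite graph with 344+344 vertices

(1) is NP-complete: one of Karp's 21 NP-complete problems (with k part of the input; for any fixed constant k it is in P).
(2) is P: Hopcroft-Karp runs in O(E sqrt(V)).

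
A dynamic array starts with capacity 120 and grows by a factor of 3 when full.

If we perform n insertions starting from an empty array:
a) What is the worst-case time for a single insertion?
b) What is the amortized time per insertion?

(a) Worst-case single insertion: O(n) -- when the array is full at capacity c, the resize copies all c elements, and c can be Theta(n).
(b) Resizes happen at sizes 120, 360, 1080, ... Total copy cost for n insertions: 120 + 360 + ... = O(n) (geometric series with ratio 1/3). Amortized cost per insertion: O(n)/n = O(1).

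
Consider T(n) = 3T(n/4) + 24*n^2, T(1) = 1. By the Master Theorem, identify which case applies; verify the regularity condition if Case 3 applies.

a=3, b=4, f(n)=24*n^2.
log_4(3) = 0.7925 < 2.
f(n) = Omega(n^(0.7925+epsilon)) for some epsilon > 0, so Case 3 is the candidate.
Regularity: a*f(n/b) = 3*24*(n/4)^2 = (3/16)*24*n^2 <= c*f(n) with c = 3/16 < 1. Satisfied.
Case 3: T(n) = Theta(n^2).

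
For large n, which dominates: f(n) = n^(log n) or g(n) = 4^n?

g(n) = 4^n grows faster: take logs: log(n^(log n)) = (log n)^2, log(4^n) = n log 4; n dominates (log n)^2.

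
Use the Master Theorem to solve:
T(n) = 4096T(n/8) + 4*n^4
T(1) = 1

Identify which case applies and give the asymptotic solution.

a=4096, b=8, f(n)=4*n^4.
log_8(4096) = 4, so n^(log_b(a)) = n^4.
f(n) = Theta(n^4), so Case 2 applies.
T(n) = Theta(n^4 log n).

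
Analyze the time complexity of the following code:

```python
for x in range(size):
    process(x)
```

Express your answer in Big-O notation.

Time complexity: O(n).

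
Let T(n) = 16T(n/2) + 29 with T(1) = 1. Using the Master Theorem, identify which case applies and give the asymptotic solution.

a=16, b=2, f(n)=29.
log_2(16) = 4 > 0.
Since f(n) = O(n^0) is polynomially smaller than n^4, Case 1 applies.
T(n) = Theta(n^4).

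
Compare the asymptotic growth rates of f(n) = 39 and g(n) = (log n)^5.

g(n) = (log n)^5 grows faster: any unbounded function dominates a constant.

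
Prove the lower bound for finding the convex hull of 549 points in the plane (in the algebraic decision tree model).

Reduction from sorting: given 549 numbers x_1,...,x_{549}, map x_i to the point (x_i, x_i^2) on the parabola y = x^2. All points are on the convex hull, and walking the hull gives them in sorted x-order. Since sorting requires Omega(n log n), so does planar convex hull.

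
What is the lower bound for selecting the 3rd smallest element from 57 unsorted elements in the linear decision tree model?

Selecting the 3rd smallest of 57 elements requires Omega(n) comparisons. Every element must be compared at least once. The BFPRT algorithm achieves O(n), making this tight.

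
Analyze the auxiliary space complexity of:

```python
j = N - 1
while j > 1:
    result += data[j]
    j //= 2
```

Space complexity: O(1).
Only a constant amount of auxiliary storage is used; nothing grows with n.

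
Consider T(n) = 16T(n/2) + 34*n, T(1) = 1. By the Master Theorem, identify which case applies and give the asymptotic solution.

a=16, b=2, f(n)=34*n.
log_2(16) = 4 > 1.
Since f(n) = O(n^1) is polynomially smaller than n^4, Case 1 applies.
T(n) = Theta(n^4).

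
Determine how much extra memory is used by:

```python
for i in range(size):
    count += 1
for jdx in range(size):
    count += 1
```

Space complexity: O(1).
Only a constant amount of auxiliary storage is used; nothing grows with n.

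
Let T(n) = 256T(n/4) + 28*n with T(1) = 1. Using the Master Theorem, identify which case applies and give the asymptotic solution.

a=256, b=4, f(n)=28*n.
log_4(256) = 4 > 1.
Since f(n) = O(n^1) is polynomially smaller than n^4, Case 1 applies.
T(n) = Theta(n^4).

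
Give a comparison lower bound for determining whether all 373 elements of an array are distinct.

In the algebraic decision-tree model, the YES region for element distinctness on 373 elements has 373! connected components (one per ordering). Ben-Or's theorem then gives a lower bound of Omega(log(n!)) = Omega(n log n).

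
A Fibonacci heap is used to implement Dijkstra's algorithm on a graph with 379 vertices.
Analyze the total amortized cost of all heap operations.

Dijkstra performs 379 insert, 379 extract-min, and at most E decrease-key operations. With Fibonacci heap: insert O(1) amortized, extract-min O(log n) amortized, decrease-key O(1) amortized. Total with n = 379: O(n * 1 + n * log n + E * 1) = O(n log n + E).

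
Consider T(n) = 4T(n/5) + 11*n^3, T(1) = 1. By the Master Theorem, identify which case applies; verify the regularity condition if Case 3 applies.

a=4, b=5, f(n)=11*n^3.
log_5(4) = 0.8614 < 3.
f(n) = Omega(n^(0.8614+epsilon)) for some epsilon > 0, so Case 3 is the candidate.
Regularity: a*f(n/b) = 4*11*(n/5)^3 = (4/125)*11*n^3 <= c*f(n) with c = 4/125 < 1. Satisfied.
Case 3: T(n) = Theta(n^3).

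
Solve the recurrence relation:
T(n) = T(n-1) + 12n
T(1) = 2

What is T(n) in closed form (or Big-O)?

Unrolling: T(n) = 2 + 12*(2 + 3 + ... + n) = 2 + 12*(n(n+1)/2 - 1) = O(n^2).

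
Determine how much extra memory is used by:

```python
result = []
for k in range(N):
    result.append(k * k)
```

Space complexity: O(n).
Auxiliary storage grows linearly with the input size n in the worst case.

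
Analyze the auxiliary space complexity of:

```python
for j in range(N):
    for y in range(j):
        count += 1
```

Space complexity: O(1).
Only a constant amount of auxiliary storage is used; nothing grows with n.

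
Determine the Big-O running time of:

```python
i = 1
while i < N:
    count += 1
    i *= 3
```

Time complexity: O(log n).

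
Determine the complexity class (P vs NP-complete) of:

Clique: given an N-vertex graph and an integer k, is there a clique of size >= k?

This problem is NP-complete: complement of Independent Set / Vertex Cover (with k part of the input).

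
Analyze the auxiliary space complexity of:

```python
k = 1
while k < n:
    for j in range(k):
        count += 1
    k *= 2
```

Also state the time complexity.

Space complexity: O(1).
Only a constant amount of auxiliary storage is used; nothing grows with n.
Time complexity: O(n).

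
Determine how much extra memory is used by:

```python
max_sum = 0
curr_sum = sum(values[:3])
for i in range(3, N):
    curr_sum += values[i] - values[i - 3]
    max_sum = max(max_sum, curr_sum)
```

Space complexity: O(1).
Only a constant amount of auxiliary storage is used; nothing grows with n.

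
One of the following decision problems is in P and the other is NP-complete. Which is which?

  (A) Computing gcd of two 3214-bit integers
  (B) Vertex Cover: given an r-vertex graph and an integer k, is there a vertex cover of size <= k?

(A) is P: the Euclidean algorithm runs in polynomial time in the bit-length.
(B) is NP-complete: one of Karp's 21 NP-complete problems (with k part of the input; for any fixed constant k it is in P).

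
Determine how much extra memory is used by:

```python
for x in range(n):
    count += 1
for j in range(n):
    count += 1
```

Space complexity: O(1).
Only a constant amount of auxiliary storage is used; nothing grows with n.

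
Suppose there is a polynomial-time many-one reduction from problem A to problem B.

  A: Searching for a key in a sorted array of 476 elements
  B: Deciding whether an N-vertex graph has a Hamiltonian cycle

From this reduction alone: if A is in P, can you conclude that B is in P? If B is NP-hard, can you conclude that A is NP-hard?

A poly-time reduction A <=_p B transfers tractability DOWN (B easy => A easy) and hardness UP (A hard => B hard), not the reverse.
From A in P, the reduction alone does NOT give B in P: any problem in P trivially reduces to SAT, yet SAT is not known to be in P.
From B NP-hard, the reduction alone does NOT give A NP-hard: again, easy problems reduce to hard ones.
(Here in fact A is P and B is NP-complete.)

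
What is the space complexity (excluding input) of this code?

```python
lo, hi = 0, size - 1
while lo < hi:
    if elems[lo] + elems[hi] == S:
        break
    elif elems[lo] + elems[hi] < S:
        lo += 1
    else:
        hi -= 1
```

Space complexity: O(1).
Only a constant amount of auxiliary storage is used; nothing grows with n.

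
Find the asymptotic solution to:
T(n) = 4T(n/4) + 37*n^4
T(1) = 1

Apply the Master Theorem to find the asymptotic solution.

a=4, b=4, f(n)=37*n^4. log_4(4) = 1 < 4. Case 3: T(n) = O(n^4).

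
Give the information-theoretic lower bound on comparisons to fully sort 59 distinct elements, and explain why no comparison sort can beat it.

A comparison sort is a binary decision tree whose leaves are the 59! = 138683118545689835737939019720389406345902876772687432540821294940160000000000000 possible output permutations. A binary tree with L leaves has height >= ceil(log_2(L)). So any comparison sort needs >= ceil(log_2(59!)) = 267 comparisons in the worst case.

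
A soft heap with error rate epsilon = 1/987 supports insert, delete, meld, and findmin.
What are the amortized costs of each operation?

Soft heaps (Chazelle) allow up to an epsilon = 1/987 fraction of elements to have corrupted (raised) keys. Insert is O(log(1/epsilon)) = O(log 987) amortized -- the structure maintains heap-ordered binary trees of rank bounded by O(log(1/epsilon)). Meld concatenates root lists: O(1) amortized. Delete and findmin are O(1) amortized.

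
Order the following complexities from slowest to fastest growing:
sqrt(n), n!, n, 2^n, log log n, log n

Ordered by growth rate: log log n < log n < sqrt(n) < n < 2^n < n!.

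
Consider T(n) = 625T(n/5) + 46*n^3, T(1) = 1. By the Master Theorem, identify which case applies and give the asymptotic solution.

a=625, b=5, f(n)=46*n^3.
log_5(625) = 4 > 3.
Since f(n) = O(n^3) is polynomially smaller than n^4, Case 1 applies.
T(n) = Theta(n^4).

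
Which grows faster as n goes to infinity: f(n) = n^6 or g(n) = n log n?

f(n) = n^6 grows faster: n^6 / (n log n) = n^5/log n -> infinity.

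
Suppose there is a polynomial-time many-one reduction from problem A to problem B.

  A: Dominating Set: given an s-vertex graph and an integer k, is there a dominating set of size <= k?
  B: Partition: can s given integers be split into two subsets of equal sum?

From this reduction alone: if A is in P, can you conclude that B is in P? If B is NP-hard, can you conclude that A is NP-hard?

A poly-time reduction A <=_p B transfers tractability DOWN (B easy => A easy) and hardness UP (A hard => B hard), not the reverse.
From A in P, the reduction alone does NOT give B in P: any problem in P trivially reduces to SAT, yet SAT is not known to be in P.
From B NP-hard, the reduction alone does NOT give A NP-hard: again, easy problems reduce to hard ones.
(Here in fact A is NP-complete and B is NP-complete.)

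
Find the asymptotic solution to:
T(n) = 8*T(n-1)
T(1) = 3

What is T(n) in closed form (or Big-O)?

Each step multiplies by 8. T(n) = T(1)*8^(n-1) = 3*8^(n-1).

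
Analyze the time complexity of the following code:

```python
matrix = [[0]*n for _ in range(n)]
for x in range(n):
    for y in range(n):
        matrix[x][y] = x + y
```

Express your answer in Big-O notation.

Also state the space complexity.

Time complexity: O(n^2).
Space complexity: O(n^2).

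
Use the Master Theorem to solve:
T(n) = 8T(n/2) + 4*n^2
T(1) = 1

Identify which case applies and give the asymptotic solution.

a=8, b=2, f(n)=4*n^2.
log_2(8) = 3 > 2.
Since f(n) = O(n^2) is polynomially smaller than n^3, Case 1 applies.
T(n) = Theta(n^3).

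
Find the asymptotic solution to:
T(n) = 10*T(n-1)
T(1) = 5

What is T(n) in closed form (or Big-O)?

Each step multiplies by 10. T(n) = T(1)*10^(n-1) = 5*10^(n-1).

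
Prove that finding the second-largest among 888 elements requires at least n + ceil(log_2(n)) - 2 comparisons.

Lower bound (adversary): identifying the maximum requires 888-1 comparisons (each eliminates one candidate). Assign weight 1 to each element; on each comparison the adversary lets the heavier side win and gives it the loser's weight. The max ends with weight 888, but each comparison it wins at most doubles its weight, so the max must win >= ceil(log_2(888)) = 10 comparisons. The second-largest is one of those 10 direct losers to the max, and identifying which one is largest needs >= 10-1 further comparisons. Total >= 888-1 + 10-1 = 896.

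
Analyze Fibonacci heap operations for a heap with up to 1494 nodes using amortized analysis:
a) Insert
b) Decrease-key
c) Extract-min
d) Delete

Fibonacci heaps use lazy consolidation. Potential function Phi = t + 2m (t = number of trees, m = marked nodes).
- Insert: O(1) actual, Delta Phi = +1 (one new tree) => O(1) amortized.
- Decrease-key: with c cascading cuts, actual cost is O(c); Delta Phi <= c - 2(c-1) + 2 = 4 - c (c new trees; >= c-1 marks cleared; <= 1 new mark). Amortized O(c) + (4 - c) = O(1).
- Extract-min: O(D(n) + t) actual; consolidation drops t to <= D(n)+1, so Delta Phi pays for the t term. D(n) = O(log n) for n = 1494 => O(log n) amortized.
- Delete: decrease-key to -inf then extract-min = O(log n).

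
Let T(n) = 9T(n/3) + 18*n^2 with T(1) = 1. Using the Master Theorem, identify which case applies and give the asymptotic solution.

a=9, b=3, f(n)=18*n^2.
log_3(9) = 2, so n^(log_b(a)) = n^2.
f(n) = Theta(n^2), so Case 2 applies.
T(n) = Theta(n^2 log n).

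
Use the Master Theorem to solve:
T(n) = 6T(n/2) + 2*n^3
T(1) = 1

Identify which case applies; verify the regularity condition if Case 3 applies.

a=6, b=2, f(n)=2*n^3.
log_2(6) = 2.585 < 3.
f(n) = Omega(n^(2.585+epsilon)) for some epsilon > 0, so Case 3 is the candidate.
Regularity: a*f(n/b) = 6*2*(n/2)^3 = (6/8)*2*n^3 <= c*f(n) with c = 6/8 < 1. Satisfied.
Case 3: T(n) = Theta(n^3).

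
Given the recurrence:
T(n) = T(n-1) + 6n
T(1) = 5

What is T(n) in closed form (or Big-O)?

Unrolling: T(n) = 5 + 6*(2 + 3 + ... + n) = 5 + 6*(n(n+1)/2 - 1) = O(n^2).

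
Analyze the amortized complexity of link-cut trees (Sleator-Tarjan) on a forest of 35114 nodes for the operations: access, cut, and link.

Link-cut trees represent the forest using splay trees over preferred paths. With potential Phi = sum over nodes of log(size of virtual subtree), each access on 35114 nodes is O(log 35114) = O(log n) amortized by the splay-tree access lemma. Cut and link are O(1) plus one access.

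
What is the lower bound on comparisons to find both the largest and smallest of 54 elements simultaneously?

Pair elements first (floor(54/2) comparisons), then find max among winners and min among losers. Total: ceil(3*54/2) - 2 = 79 comparisons.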